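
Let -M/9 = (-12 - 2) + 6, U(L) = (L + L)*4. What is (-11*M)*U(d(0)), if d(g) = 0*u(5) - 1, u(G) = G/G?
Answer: 6336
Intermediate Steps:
u(G) = 1
d(g) = -1 (d(g) = 0*1 - 1 = 0 - 1 = -1)
U(L) = 8*L (U(L) = (2*L)*4 = 8*L)
M = 72 (M = -9*((-12 - 2) + 6) = -9*(-14 + 6) = -9*(-8) = 72)
(-11*M)*U(d(0)) = (-11*72)*(8*(-1)) = -792*(-8) = 6336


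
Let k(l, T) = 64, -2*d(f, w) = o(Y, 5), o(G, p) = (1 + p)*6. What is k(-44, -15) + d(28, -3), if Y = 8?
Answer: 46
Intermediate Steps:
o(G, p) = 6 + 6*p
d(f, w) = -18 (d(f, w) = -(6 + 6*5)/2 = -(6 + 30)/2 = -½*36 = -18)
k(-44, -15) + d(28, -3) = 64 - 18 = 46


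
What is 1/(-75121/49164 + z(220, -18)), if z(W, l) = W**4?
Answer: 49164/115169619764879 ≈ 4.2688e-10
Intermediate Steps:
1/(-75121/49164 + z(220, -18)) = 1/(-75121/49164 + 220**4) = 1/(-75121*1/49164 + 2342560000) = 1/(-75121/49164 + 2342560000) = 1/(115169619764879/49164) = 49164/115169619764879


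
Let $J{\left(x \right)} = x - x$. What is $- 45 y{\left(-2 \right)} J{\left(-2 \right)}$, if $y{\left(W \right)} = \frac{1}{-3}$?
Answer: $0$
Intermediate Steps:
$y{\left(W \right)} = - \frac{1}{3}$
$J{\left(x \right)} = 0$
$- 45 y{\left(-2 \right)} J{\left(-2 \right)} = \left(-45\right) \left(- \frac{1}{3}\right) 0 = 15 \cdot 0 = 0$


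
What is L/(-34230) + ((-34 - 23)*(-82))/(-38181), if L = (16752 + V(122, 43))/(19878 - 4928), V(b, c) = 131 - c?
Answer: -3067318868/25049599575 ≈ -0.12245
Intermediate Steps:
L = 1684/1495 (L = (16752 + (131 - 1*43))/(19878 - 4928) = (16752 + (131 - 43))/14950 = (16752 + 88)*(1/14950) = 16840*(1/14950) = 1684/1495 ≈ 1.1264)
L/(-34230) + ((-34 - 23)*(-82))/(-38181) = (1684/1495)/(-34230) + ((-34 - 23)*(-82))/(-38181) = (1684/1495)*(-1/34230) - 57*(-82)*(-1/38181) = -842/25586925 + 4674*(-1/38181) = -842/25586925 - 1558/12727 = -3067318868/25049599575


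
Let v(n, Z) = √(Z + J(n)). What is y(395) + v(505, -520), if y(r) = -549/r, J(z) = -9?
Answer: -549/395 + 23*I ≈ -1.3899 + 23.0*I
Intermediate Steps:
v(n, Z) = √(-9 + Z) (v(n, Z) = √(Z - 9) = √(-9 + Z))
y(395) + v(505, -520) = -549/395 + √(-9 - 520) = -549*1/395 + √(-529) = -549/395 + 23*I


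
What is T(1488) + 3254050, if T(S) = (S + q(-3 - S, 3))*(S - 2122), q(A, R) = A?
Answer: 3255952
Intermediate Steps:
T(S) = 6366 - 3*S (T(S) = (S + (-3 - S))*(S - 2122) = -3*(-2122 + S) = 6366 - 3*S)
T(1488) + 3254050 = (6366 - 3*1488) + 3254050 = (6366 - 4464) + 3254050 = 1902 + 3254050 = 3255952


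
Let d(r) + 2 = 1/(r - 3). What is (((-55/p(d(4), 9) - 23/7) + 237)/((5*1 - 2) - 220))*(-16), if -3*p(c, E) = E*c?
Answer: 72368/4557 ≈ 15.881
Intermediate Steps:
d(r) = -2 + 1/(-3 + r) (d(r) = -2 + 1/(r - 3) = -2 + 1/(-3 + r))
p(c, E) = -E*c/3
(((-55/p(d(4), 9) - 23/7) + 237)/((5*1 - 2) - 220))*(-16) = (((-55*(-(-3 + 4)/(3*(7 - 2*4))) - 23/7) + 237)/((5*1 - 2) - 220))*(-16) = (((-55*(-1/(3*(7 - 8))) - 23*1/7) + 237)/((5 - 2) - 220))*(-16) = (((-55/((-1/3*9*1*(-1))) - 23/7) + 237)/(3 - 220))*(-16) = (((-55/((-1/3*9*(-1))) - 23/7) + 237)/(-217))*(-16) = (((-55/3 - 23/7) + 237)*(-1/217))*(-16) = ((-454/21 + 237)*(-1/217))*(-16) = ((4523/21)*(-1/217))*(-16) = -4523/4557*(-16) = 72368/4557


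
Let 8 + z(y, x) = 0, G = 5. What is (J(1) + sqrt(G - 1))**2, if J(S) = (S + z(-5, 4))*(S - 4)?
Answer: 529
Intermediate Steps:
z(y, x) = -8 (z(y, x) = -8 + 0 = -8)
J(S) = (-8 + S)*(-4 + S) (J(S) = (S - 8)*(S - 4) = (-8 + S)*(-4 + S))
(J(1) + sqrt(G - 1))**2 = ((32 + 1**2 - 12*1) + sqrt(5 - 1))**2 = ((32 + 1 - 12) + sqrt(4))**2 = (21 + 2)**2 = 23**2 = 529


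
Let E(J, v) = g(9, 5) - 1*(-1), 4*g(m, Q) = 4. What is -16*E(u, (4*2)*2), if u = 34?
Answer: -32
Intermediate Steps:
g(m, Q) = 1 (g(m, Q) = (¼)*4 = 1)
E(J, v) = 2 (E(J, v) = 1 - 1*(-1) = 1 + 1 = 2)
-16*E(u, (4*2)*2) = -16*2 = -32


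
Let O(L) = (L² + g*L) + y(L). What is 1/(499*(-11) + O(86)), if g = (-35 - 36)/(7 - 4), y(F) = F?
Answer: -3/127 ≈ -0.023622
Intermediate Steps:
g = -71/3 ≈ -23.667
O(L) = L² - 68*L/3 (O(L) = (L² - 71*L/3) + L = L² - 68*L/3)
1/(499*(-11) + O(86)) = 1/(499*(-11) + (⅓)*86*(-68 + 3*86)) = 1/(-5489 + (⅓)*86*(-68 + 258)) = 1/(-5489 + (⅓)*86*190) = 1/(-5489 + 16340/3) = 1/(-127/3) = -3/127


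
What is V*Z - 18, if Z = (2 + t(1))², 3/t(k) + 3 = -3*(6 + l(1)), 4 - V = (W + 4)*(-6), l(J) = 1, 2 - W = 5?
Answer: 549/32 ≈ 17.156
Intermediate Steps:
W = -3 (W = 2 - 1*5 = 2 - 5 = -3)
V = 10 (V = 4 - (-3 + 4)*(-6) = 4 - (-6) = 4 - 1*(-6) = 4 + 6 = 10)
t(k) = -⅛ (t(k) = 3/(-3 - 3*(6 + 1)) = 3/(-3 - 3*7) = 3/(-3 - 21) = 3/(-24) = 3*(-1/24) = -⅛)
Z = 225/64 (Z = (2 - ⅛)² = (15/8)² = 225/64 ≈ 3.5156)
V*Z - 18 = 10*(225/64) - 18 = 1125/32 - 18 = 549/32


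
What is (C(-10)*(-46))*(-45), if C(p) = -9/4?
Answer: -9315/2 ≈ -4657.5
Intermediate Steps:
C(p) = -9/4 (C(p) = -9*1/4 = -9/4)
(C(-10)*(-46))*(-45) = -9/4*(-46)*(-45) = (207/2)*(-45) = -9315/2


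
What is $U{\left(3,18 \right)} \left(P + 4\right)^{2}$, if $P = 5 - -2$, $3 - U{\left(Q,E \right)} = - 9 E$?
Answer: $19965$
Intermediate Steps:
$U{\left(Q,E \right)} = 3 + 9 E$ ($U{\left(Q,E \right)} = 3 - - 9 E = 3 + 9 E$)
$P = 7$ ($P = 5 + 2 = 7$)
$U{\left(3,18 \right)} \left(P + 4\right)^{2} = \left(3 + 9 \cdot 18\right) \left(7 + 4\right)^{2} = \left(3 + 162\right) 11^{2} = 165 \cdot 121 = 19965$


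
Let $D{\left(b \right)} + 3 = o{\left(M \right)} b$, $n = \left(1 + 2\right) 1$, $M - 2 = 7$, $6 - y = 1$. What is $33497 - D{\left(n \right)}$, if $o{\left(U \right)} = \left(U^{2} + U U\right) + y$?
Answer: $32999$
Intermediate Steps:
$y = 5$ ($y = 6 - 1 = 5$)
$M = 9$ ($M = 2 + 7 = 9$)
$n = 3$ ($n = 3 \cdot 1 = 3$)
$o{\left(U \right)} = 5 + 2 U^{2}$ ($o{\left(U \right)} = \left(U^{2} + U U\right) + 5 = \left(U^{2} + U^{2}\right) + 5 = 2 U^{2} + 5 = 5 + 2 U^{2}$)
$D{\left(b \right)} = -3 + 167 b$ ($D{\left(b \right)} = -3 + \left(5 + 2 \cdot 9^{2}\right) b = -3 + \left(5 + 2 \cdot 81\right) b = -3 + \left(5 + 162\right) b = -3 + 167 b$)
$33497 - D{\left(n \right)} = 33497 - \left(-3 + 167 \cdot 3\right) = 33497 - \left(-3 + 501\right) = 33497 - 498 = 32999$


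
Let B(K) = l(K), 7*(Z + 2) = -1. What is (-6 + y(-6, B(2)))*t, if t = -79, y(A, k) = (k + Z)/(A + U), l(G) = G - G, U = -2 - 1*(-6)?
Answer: 5451/14 ≈ 389.36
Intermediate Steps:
Z = -15/7 (Z = -2 + (⅐)*(-1) = -2 - ⅐ = -15/7 ≈ -2.1429)
U = 4 (U = -2 + 6 = 4)
l(G) = 0
B(K) = 0
y(A, k) = (-15/7 + k)/(4 + A) (y(A, k) = (k - 15/7)/(A + 4) = (-15/7 + k)/(4 + A))
(-6 + y(-6, B(2)))*t = (-6 + (-15/7 + 0)/(4 - 6))*(-79) = (-6 - 15/7/(-2))*(-79) = (-6 - ½*(-15/7))*(-79) = (-6 + 15/14)*(-79) = -69/14*(-79) = 5451/14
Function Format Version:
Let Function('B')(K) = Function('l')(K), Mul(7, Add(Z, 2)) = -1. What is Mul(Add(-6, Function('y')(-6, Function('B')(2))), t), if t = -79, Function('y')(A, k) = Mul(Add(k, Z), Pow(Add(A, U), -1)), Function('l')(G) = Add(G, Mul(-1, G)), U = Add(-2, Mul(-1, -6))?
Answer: Rational(5451, 14) ≈ 389.36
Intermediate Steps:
Z = Rational(-15, 7) (Z = Add(-2, Mul(Rational(1, 7), -1)) = Add(-2, Rational(-1, 7)) = Rational(-15, 7) ≈ -2.1429)
U = 4 (U = Add(-2, 6) = 4)
Function('l')(G) = 0
Function('B')(K) = 0
Function('y')(A, k) = Mul(Pow(Add(4, A), -1), Add(Rational(-15, 7), k)) (Function('y')(A, k) = Mul(Add(k, Rational(-15, 7)), Pow(Add(A, 4), -1)) = Mul(Add(Rational(-15, 7), k), Pow(Add(4, A), -1)) = Mul(Pow(Add(4, A), -1), Add(Rational(-15, 7), k)))
Mul(Add(-6, Function('y')(-6, Function('B')(2))), t) = Mul(Add(-6, Mul(Pow(Add(4, -6), -1), Add(Rational(-15, 7), 0))), -79) = Mul(Add(-6, Mul(Pow(-2, -1), Rational(-15, 7))), -79) = Mul(Add(-6, Mul(Rational(-1, 2), Rational(-15, 7))), -79) = Mul(Add(-6, Rational(15, 14)), -79) = Mul(Rational(-69, 14), -79) = Rational(5451, 14)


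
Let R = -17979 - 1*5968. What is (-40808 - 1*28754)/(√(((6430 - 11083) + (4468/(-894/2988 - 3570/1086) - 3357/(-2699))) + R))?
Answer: 69562*I*√22720908075205586147473/26040259393213 ≈ 402.66*I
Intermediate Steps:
R = -23947 (R = -17979 - 5968 = -23947)
(-40808 - 1*28754)/(√(((6430 - 11083) + (4468/(-894/2988 - 3570/1086) - 3357/(-2699))) + R)) = (-40808 - 1*28754)/(√(((6430 - 11083) + (4468/(-894/2988 - 3570/1086) - 3357/(-2699))) - 23947)) = (-40808 - 28754)/(√((-4653 + (4468/(-894*1/2988 - 3570*1/1086) - 3357*(-1/2699))) - 23947)) = -69562/√((-4653 + (4468/(-149/498 - 595/181) + 3357/2699)) - 23947) = -69562/√((-4653 + (4468/(-323279/90138) + 3357/2699)) - 23947) = -69562/√((-4653 + (4468*(-90138/323279) + 3357/2699)) - 23947) = -69562/√((-4653 + (-402736584/323279 + 3357/2699)) - 23947) = -69562/√((-4653 - 1085900792613/872530021) - 23947) = -69562/√(-5145782980326/872530021 - 23947) = -69562*(-I*√22720908075205586147473/26040259393213) = -(-69562)*I*√22720908075205586147473/26040259393213 = 69562*I*√22720908075205586147473/26040259393213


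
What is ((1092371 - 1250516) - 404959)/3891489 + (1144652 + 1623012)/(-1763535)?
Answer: -3921129208112/2287592351205 ≈ -1.7141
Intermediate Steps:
((1092371 - 1250516) - 404959)/3891489 + (1144652 + 1623012)/(-1763535) = (-158145 - 404959)*(1/3891489) + 2767664*(-1/1763535) = -563104*1/3891489 - 2767664/1763535 = -563104/3891489 - 2767664/1763535 = -3921129208112/2287592351205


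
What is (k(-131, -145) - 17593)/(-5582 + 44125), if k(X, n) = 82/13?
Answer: -228627/501059 ≈ -0.45629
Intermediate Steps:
k(X, n) = 82/13 (k(X, n) = 82*(1/13) = 82/13)
(k(-131, -145) - 17593)/(-5582 + 44125) = (82/13 - 17593)/(-5582 + 44125) = -228627/13/38543 = -228627/13*1/38543 = -228627/501059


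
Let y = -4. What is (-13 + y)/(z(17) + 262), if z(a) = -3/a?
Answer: -289/4451 ≈ -0.064929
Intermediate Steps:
(-13 + y)/(z(17) + 262) = (-13 - 4)/(-3/17 + 262) = -17/(-3*1/17 + 262) = -17/(-3/17 + 262) = -17/4451/17 = -17*17/4451 = -289/4451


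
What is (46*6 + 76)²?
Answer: 123904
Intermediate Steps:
(46*6 + 76)² = (276 + 76)² = 352² = 123904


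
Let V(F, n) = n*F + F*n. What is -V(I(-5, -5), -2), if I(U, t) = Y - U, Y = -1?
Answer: 16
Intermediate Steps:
I(U, t) = -1 - U
V(F, n) = 2*F*n (V(F, n) = F*n + F*n = 2*F*n)
-V(I(-5, -5), -2) = -2*(-1 - 1*(-5))*(-2) = -2*(-1 + 5)*(-2) = -2*4*(-2) = -1*(-16) = 16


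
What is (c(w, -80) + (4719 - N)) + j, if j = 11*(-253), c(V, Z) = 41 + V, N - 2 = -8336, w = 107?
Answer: 10418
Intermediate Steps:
N = -8334 (N = 2 - 8336 = -8334)
j = -2783
(c(w, -80) + (4719 - N)) + j = ((41 + 107) + (4719 - 1*(-8334))) - 2783 = (148 + (4719 + 8334)) - 2783 = (148 + 13053) - 2783 = 13201 - 2783 = 10418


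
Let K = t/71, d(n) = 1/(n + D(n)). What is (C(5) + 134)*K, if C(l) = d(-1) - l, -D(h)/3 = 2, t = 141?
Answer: 127182/497 ≈ 255.90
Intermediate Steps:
D(h) = -6 (D(h) = -3*2 = -6)
d(n) = 1/(-6 + n) (d(n) = 1/(n - 6) = 1/(-6 + n))
K = 141/71 ≈ 1.9859
C(l) = -1/7 - l (C(l) = 1/(-6 - 1) - l = 1/(-7) - l = -1/7 - l)
(C(5) + 134)*K = ((-1/7 - 1*5) + 134)*(141/71) = ((-1/7 - 5) + 134)*(141/71) = (-36/7 + 134)*(141/71) = (902/7)*(141/71) = 127182/497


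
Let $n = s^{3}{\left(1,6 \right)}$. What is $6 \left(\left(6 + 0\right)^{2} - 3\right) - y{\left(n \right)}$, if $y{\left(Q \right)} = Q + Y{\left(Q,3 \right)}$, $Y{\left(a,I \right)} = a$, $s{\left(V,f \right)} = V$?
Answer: $196$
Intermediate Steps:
$n = 1$ ($n = 1^{3} = 1$)
$y{\left(Q \right)} = 2 Q$ ($y{\left(Q \right)} = Q + Q = 2 Q$)
$6 \left(\left(6 + 0\right)^{2} - 3\right) - y{\left(n \right)} = 6 \left(\left(6 + 0\right)^{2} - 3\right) - 2 \cdot 1 = 6 \left(6^{2} - 3\right) - 2 = 6 \left(36 - 3\right) - 2 = 6 \cdot 33 - 2 = 198 - 2 = 196$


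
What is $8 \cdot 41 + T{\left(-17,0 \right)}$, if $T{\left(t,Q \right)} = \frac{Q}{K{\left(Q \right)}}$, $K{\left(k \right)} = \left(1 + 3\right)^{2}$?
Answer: $328$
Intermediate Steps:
$K{\left(k \right)} = 16$ ($K{\left(k \right)} = 4^{2} = 16$)
$T{\left(t,Q \right)} = \frac{Q}{16}$
$8 \cdot 41 + T{\left(-17,0 \right)} = 8 \cdot 41 + \frac{1}{16} \cdot 0 = 328 + 0 = 328$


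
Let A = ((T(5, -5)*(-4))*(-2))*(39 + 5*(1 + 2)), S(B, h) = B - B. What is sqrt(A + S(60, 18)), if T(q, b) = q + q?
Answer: 12*sqrt(30) ≈ 65.727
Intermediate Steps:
T(q, b) = 2*q
S(B, h) = 0
A = 4320 (A = (((2*5)*(-4))*(-2))*(39 + 5*(1 + 2)) = ((10*(-4))*(-2))*(39 + 5*3) = (-40*(-2))*(39 + 15) = 80*54 = 4320)
sqrt(A + S(60, 18)) = sqrt(4320 + 0) = sqrt(4320) = 12*sqrt(30)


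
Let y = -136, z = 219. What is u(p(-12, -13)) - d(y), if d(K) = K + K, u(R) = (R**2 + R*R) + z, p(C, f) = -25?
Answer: 1741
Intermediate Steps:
u(R) = 219 + 2*R**2 (u(R) = (R**2 + R*R) + 219 = (R**2 + R**2) + 219 = 2*R**2 + 219 = 219 + 2*R**2)
d(K) = 2*K
u(p(-12, -13)) - d(y) = (219 + 2*(-25)**2) - 2*(-136) = (219 + 2*625) - 1*(-272) = (219 + 1250) + 272 = 1469 + 272 = 1741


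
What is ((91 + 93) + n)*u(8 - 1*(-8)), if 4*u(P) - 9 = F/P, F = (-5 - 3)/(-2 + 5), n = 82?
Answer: 7049/12 ≈ 587.42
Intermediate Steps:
F = -8/3 ≈ -2.6667
u(P) = 9/4 - 2/(3*P) (u(P) = 9/4 + (-8/(3*P))/4 = 9/4 - 2/(3*P))
((91 + 93) + n)*u(8 - 1*(-8)) = ((91 + 93) + 82)*((-8 + 27*(8 - 1*(-8)))/(12*(8 - 1*(-8)))) = (184 + 82)*((-8 + 27*(8 + 8))/(12*(8 + 8))) = 266*((1/12)*(-8 + 27*16)/16) = 266*((1/12)*(1/16)*(-8 + 432)) = 266*((1/12)*(1/16)*424) = 266*(53/24) = 7049/12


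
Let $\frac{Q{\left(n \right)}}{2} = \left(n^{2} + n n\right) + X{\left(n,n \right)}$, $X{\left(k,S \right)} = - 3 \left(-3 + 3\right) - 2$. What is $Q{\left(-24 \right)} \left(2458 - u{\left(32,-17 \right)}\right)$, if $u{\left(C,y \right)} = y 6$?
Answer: $5888000$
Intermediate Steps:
$u{\left(C,y \right)} = 6 y$
$X{\left(k,S \right)} = -2$ ($X{\left(k,S \right)} = \left(-3\right) 0 - 2 = 0 - 2 = -2$)
$Q{\left(n \right)} = -4 + 4 n^{2}$ ($Q{\left(n \right)} = 2 \left(\left(n^{2} + n n\right) - 2\right) = 2 \left(\left(n^{2} + n^{2}\right) - 2\right) = 2 \left(2 n^{2} - 2\right) = 2 \left(-2 + 2 n^{2}\right) = -4 + 4 n^{2}$)
$Q{\left(-24 \right)} \left(2458 - u{\left(32,-17 \right)}\right) = \left(-4 + 4 \left(-24\right)^{2}\right) \left(2458 - 6 \left(-17\right)\right) = \left(-4 + 4 \cdot 576\right) \left(2458 - -102\right) = \left(-4 + 2304\right) \left(2458 + 102\right) = 2300 \cdot 2560 = 5888000$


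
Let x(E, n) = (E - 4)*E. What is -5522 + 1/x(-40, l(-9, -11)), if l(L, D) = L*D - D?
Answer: -9718719/1760 ≈ -5522.0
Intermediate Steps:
l(L, D) = -D + D*L (l(L, D) = D*L - D = -D + D*L)
x(E, n) = E*(-4 + E) (x(E, n) = (-4 + E)*E = E*(-4 + E))
-5522 + 1/x(-40, l(-9, -11)) = -5522 + 1/(-40*(-4 - 40)) = -5522 + 1/(-40*(-44)) = -5522 + 1/1760 = -9718719/1760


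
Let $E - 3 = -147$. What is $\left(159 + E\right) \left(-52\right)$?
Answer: $-780$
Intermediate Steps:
$E = -144$ ($E = 3 - 147 = -144$)
$\left(159 + E\right) \left(-52\right) = \left(159 - 144\right) \left(-52\right) = 15 \left(-52\right) = -780$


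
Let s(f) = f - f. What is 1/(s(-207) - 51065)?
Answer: -1/51065 ≈ -1.9583e-5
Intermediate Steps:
s(f) = 0
1/(s(-207) - 51065) = 1/(0 - 51065) = 1/(-51065) = -1/51065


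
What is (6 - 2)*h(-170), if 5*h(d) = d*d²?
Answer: -3930400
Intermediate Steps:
h(d) = d³/5 (h(d) = (d*d²)/5 = d³/5)
(6 - 2)*h(-170) = (6 - 2)*((⅕)*(-170)³) = 4*((⅕)*(-4913000)) = 4*(-982600) = -3930400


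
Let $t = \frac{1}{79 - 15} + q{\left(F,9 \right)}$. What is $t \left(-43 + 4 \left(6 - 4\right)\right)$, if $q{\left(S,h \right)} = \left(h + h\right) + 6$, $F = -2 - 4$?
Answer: $- \frac{53795}{64} \approx -840.55$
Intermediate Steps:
$F = -6$
$q{\left(S,h \right)} = 6 + 2 h$ ($q{\left(S,h \right)} = 2 h + 6 = 6 + 2 h$)
$t = \frac{1537}{64}$ ($t = \frac{1}{79 - 15} + \left(6 + 2 \cdot 9\right) = \frac{1}{64} + \left(6 + 18\right) = \frac{1}{64} + 24 = \frac{1537}{64} \approx 24.016$)
$t \left(-43 + 4 \left(6 - 4\right)\right) = \frac{1537 \left(-43 + 4 \left(6 - 4\right)\right)}{64} = \frac{1537 \left(-43 + 4 \cdot 2\right)}{64} = \frac{1537 \left(-43 + 8\right)}{64} = \frac{1537}{64} \left(-35\right) = - \frac{53795}{64}$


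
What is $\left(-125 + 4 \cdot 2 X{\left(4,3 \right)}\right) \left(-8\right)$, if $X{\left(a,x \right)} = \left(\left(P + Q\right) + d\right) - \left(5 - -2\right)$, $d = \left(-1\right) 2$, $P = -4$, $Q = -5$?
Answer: $2152$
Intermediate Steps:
$d = -2$
$X{\left(a,x \right)} = -18$ ($X{\left(a,x \right)} = \left(\left(-4 - 5\right) - 2\right) - \left(5 - -2\right) = \left(-9 - 2\right) - \left(5 + 2\right) = -11 - 7 = -18$)
$\left(-125 + 4 \cdot 2 X{\left(4,3 \right)}\right) \left(-8\right) = \left(-125 + 4 \cdot 2 \left(-18\right)\right) \left(-8\right) = \left(-125 + 8 \left(-18\right)\right) \left(-8\right) = \left(-125 - 144\right) \left(-8\right) = \left(-269\right) \left(-8\right) = 2152$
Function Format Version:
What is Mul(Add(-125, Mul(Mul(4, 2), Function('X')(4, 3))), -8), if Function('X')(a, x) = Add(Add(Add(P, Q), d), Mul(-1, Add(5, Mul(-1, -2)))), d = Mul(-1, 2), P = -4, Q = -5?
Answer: 2152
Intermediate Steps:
d = -2
Function('X')(a, x) = -18 (Function('X')(a, x) = Add(Add(Add(-4, -5), -2), Mul(-1, Add(5, Mul(-1, -2)))) = Add(Add(-9, -2), Mul(-1, Add(5, 2))) = Add(-11, Mul(-1, 7)) = Add(-11, -7) = -18)
Mul(Add(-125, Mul(Mul(4, 2), Function('X')(4, 3))), -8) = Mul(Add(-125, Mul(Mul(4, 2), -18)), -8) = Mul(Add(-125, Mul(8, -18)), -8) = Mul(Add(-125, -144), -8) = Mul(-269, -8) = 2152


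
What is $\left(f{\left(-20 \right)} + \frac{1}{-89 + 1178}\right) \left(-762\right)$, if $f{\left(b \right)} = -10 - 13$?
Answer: $\frac{6361684}{363} \approx 17525.0$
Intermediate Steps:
$f{\left(b \right)} = -23$ ($f{\left(b \right)} = -10 - 13 = -23$)
$\left(f{\left(-20 \right)} + \frac{1}{-89 + 1178}\right) \left(-762\right) = \left(-23 + \frac{1}{-89 + 1178}\right) \left(-762\right) = \left(-23 + \frac{1}{1089}\right) \left(-762\right) = \left(- \frac{25046}{1089}\right) \left(-762\right) = \frac{6361684}{363}$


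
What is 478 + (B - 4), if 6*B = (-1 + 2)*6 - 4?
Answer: 1423/3 ≈ 474.33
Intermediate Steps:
B = ⅓ (B = ((-1 + 2)*6 - 4)/6 = (1*6 - 4)/6 = (6 - 4)/6 = (⅙)*2 = ⅓ ≈ 0.33333)
478 + (B - 4) = 478 + (⅓ - 4) = 478 - 11/3 = 1423/3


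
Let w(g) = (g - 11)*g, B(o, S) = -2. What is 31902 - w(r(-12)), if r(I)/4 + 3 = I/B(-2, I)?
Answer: 31890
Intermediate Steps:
r(I) = -12 - 2*I (r(I) = -12 + 4*(I/(-2)) = -12 + 4*(I*(-½)) = -12 + 4*(-I/2) = -12 - 2*I)
w(g) = g*(-11 + g) (w(g) = (-11 + g)*g = g*(-11 + g))
31902 - w(r(-12)) = 31902 - (-12 - 2*(-12))*(-11 + (-12 - 2*(-12))) = 31902 - (-12 + 24)*(-11 + (-12 + 24)) = 31902 - 12*(-11 + 12) = 31902 - 12 = 31890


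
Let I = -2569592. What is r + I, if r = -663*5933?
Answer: -6503171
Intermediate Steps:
r = -3933579
r + I = -3933579 - 2569592 = -6503171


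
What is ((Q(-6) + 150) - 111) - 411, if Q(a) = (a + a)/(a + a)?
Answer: -371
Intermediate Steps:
Q(a) = 1 (Q(a) = (2*a)/((2*a)) = (2*a)*(1/(2*a)) = 1)
((Q(-6) + 150) - 111) - 411 = ((1 + 150) - 111) - 411 = (151 - 111) - 411 = 40 - 411 = -371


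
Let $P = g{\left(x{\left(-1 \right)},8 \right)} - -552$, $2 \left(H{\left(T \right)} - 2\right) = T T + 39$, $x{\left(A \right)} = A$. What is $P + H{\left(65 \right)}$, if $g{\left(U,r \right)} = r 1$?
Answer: $2694$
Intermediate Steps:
$H{\left(T \right)} = \frac{43}{2} + \frac{T^{2}}{2}$ ($H{\left(T \right)} = 2 + \frac{T T + 39}{2} = 2 + \frac{T^{2} + 39}{2} = 2 + \frac{39 + T^{2}}{2} = 2 + \left(\frac{39}{2} + \frac{T^{2}}{2}\right) = \frac{43}{2} + \frac{T^{2}}{2}$)
$g{\left(U,r \right)} = r$
$P = 560$ ($P = 8 - -552 = 8 + 552 = 560$)
$P + H{\left(65 \right)} = 560 + \left(\frac{43}{2} + \frac{65^{2}}{2}\right) = 560 + \left(\frac{43}{2} + \frac{1}{2} \cdot 4225\right) = 560 + \left(\frac{43}{2} + \frac{4225}{2}\right) = 560 + 2134 = 2694$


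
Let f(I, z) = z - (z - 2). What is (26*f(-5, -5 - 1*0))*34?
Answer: 1768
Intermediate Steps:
f(I, z) = 2 (f(I, z) = z - (-2 + z) = z + (2 - z) = 2)
(26*f(-5, -5 - 1*0))*34 = (26*2)*34 = 52*34 = 1768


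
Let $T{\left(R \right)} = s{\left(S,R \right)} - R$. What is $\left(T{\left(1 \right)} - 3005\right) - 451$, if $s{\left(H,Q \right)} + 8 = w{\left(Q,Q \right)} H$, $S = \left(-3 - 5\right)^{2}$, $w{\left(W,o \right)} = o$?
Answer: $-3401$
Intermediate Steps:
$S = 64$ ($S = \left(-8\right)^{2} = 64$)
$s{\left(H,Q \right)} = -8 + H Q$ ($s{\left(H,Q \right)} = -8 + Q H = -8 + H Q$)
$T{\left(R \right)} = -8 + 63 R$ ($T{\left(R \right)} = \left(-8 + 64 R\right) - R = -8 + 63 R$)
$\left(T{\left(1 \right)} - 3005\right) - 451 = \left(\left(-8 + 63 \cdot 1\right) - 3005\right) - 451 = \left(\left(-8 + 63\right) - 3005\right) - 451 = \left(55 - 3005\right) - 451 = -2950 - 451 = -3401$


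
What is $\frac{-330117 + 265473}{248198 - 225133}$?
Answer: $- \frac{64644}{23065} \approx -2.8027$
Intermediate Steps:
$\frac{-330117 + 265473}{248198 - 225133} = - \frac{64644}{23065}$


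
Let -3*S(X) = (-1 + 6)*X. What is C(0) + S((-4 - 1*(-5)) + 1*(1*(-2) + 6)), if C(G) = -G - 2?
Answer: -31/3 ≈ -10.333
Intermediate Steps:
C(G) = -2 - G
S(X) = -5*X/3 (S(X) = -(-1 + 6)*X/3 = -5*X/3)
C(0) + S((-4 - 1*(-5)) + 1*(1*(-2) + 6)) = (-2 - 1*0) - 5*((-4 - 1*(-5)) + 1*(1*(-2) + 6))/3 = (-2 + 0) - 5*((-4 + 5) + 1*(-2 + 6))/3 = -2 - 5*(1 + 1*4)/3 = -2 - 5*(1 + 4)/3 = -2 - 5/3*5 = -2 - 25/3 = -31/3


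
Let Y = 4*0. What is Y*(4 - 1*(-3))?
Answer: 0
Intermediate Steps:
Y = 0
Y*(4 - 1*(-3)) = 0*(4 - 1*(-3)) = 0*(4 + 3) = 0*7 = 0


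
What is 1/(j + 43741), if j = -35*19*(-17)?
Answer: 1/55046 ≈ 1.8167e-5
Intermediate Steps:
j = 11305 (j = -665*(-17) = 11305)
1/(j + 43741) = 1/(11305 + 43741) = 1/55046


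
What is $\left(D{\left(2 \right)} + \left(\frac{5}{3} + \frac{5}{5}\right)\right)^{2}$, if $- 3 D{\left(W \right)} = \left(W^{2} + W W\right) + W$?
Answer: $\frac{4}{9} \approx 0.44444$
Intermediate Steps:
$D{\left(W \right)} = - \frac{2 W^{2}}{3} - \frac{W}{3}$ ($D{\left(W \right)} = - \frac{\left(W^{2} + W W\right) + W}{3} = - \frac{\left(W^{2} + W^{2}\right) + W}{3} = - \frac{2 W^{2} + W}{3} = - \frac{W + 2 W^{2}}{3} = - \frac{2 W^{2}}{3} - \frac{W}{3}$)
$\left(D{\left(2 \right)} + \left(\frac{5}{3} + \frac{5}{5}\right)\right)^{2} = \left(\left(- \frac{1}{3}\right) 2 \left(1 + 2 \cdot 2\right) + \left(\frac{5}{3} + \frac{5}{5}\right)\right)^{2} = \left(\left(- \frac{1}{3}\right) 2 \left(1 + 4\right) + \left(5 \cdot \frac{1}{3} + 5 \cdot \frac{1}{5}\right)\right)^{2} = \left(\left(- \frac{1}{3}\right) 2 \cdot 5 + \left(\frac{5}{3} + 1\right)\right)^{2} = \left(- \frac{10}{3} + \frac{8}{3}\right)^{2} = \left(- \frac{2}{3}\right)^{2} = \frac{4}{9}$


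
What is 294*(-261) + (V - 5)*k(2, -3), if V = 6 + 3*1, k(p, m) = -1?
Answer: -76738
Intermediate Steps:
V = 9 (V = 6 + 3 = 9)
294*(-261) + (V - 5)*k(2, -3) = 294*(-261) + (9 - 5)*(-1) = -76734 + 4*(-1) = -76734 - 4 = -76738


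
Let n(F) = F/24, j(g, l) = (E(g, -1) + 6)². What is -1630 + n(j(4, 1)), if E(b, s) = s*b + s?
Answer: -39119/24 ≈ -1630.0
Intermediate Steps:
E(b, s) = s + b*s (E(b, s) = b*s + s = s + b*s)
j(g, l) = (5 - g)² (j(g, l) = (-(1 + g) + 6)² = ((-1 - g) + 6)² = (5 - g)²)
n(F) = F/24 (n(F) = F*(1/24) = F/24)
-1630 + n(j(4, 1)) = -1630 + (-5 + 4)²/24 = -1630 + (1/24)*(-1)² = -1630 + (1/24)*1 = -1630 + 1/24 = -39119/24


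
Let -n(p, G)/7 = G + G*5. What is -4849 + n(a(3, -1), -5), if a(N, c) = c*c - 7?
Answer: -4639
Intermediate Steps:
a(N, c) = -7 + c**2 (a(N, c) = c**2 - 7 = -7 + c**2)
n(p, G) = -42*G (n(p, G) = -7*(G + G*5) = -7*(G + 5*G) = -42*G)
-4849 + n(a(3, -1), -5) = -4849 - 42*(-5) = -4849 + 210 = -4639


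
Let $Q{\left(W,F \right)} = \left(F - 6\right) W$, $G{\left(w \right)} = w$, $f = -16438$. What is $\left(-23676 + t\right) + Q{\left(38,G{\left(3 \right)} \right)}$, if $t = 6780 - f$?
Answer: $-572$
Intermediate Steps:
$Q{\left(W,F \right)} = W \left(-6 + F\right)$ ($Q{\left(W,F \right)} = \left(-6 + F\right) W = W \left(-6 + F\right)$)
$t = 23218$ ($t = 6780 - -16438 = 6780 + 16438 = 23218$)
$\left(-23676 + t\right) + Q{\left(38,G{\left(3 \right)} \right)} = \left(-23676 + 23218\right) + 38 \left(-6 + 3\right) = -458 + 38 \left(-3\right) = -458 - 114 = -572$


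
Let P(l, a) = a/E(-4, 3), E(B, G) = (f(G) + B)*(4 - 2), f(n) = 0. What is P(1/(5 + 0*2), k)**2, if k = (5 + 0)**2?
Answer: 625/64 ≈ 9.7656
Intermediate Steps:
E(B, G) = 2*B (E(B, G) = (0 + B)*(4 - 2) = B*2 = 2*B)
k = 25 (k = 5**2 = 25)
P(l, a) = -a/8 (P(l, a) = a/((2*(-4))) = a/(-8) = a*(-1/8) = -a/8)
P(1/(5 + 0*2), k)**2 = (-1/8*25)**2 = (-25/8)**2 = 625/64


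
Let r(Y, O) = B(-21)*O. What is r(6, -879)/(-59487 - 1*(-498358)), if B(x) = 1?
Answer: -879/438871 ≈ -0.0020029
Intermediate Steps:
r(Y, O) = O (r(Y, O) = 1*O = O)
r(6, -879)/(-59487 - 1*(-498358)) = -879/(-59487 - 1*(-498358)) = -879/(-59487 + 498358) = -879/438871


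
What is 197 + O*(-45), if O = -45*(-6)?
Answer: -11953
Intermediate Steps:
O = 270
197 + O*(-45) = 197 + 270*(-45) = 197 - 12150 = -11953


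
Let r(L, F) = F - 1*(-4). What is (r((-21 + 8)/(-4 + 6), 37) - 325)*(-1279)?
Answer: 363236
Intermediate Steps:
r(L, F) = 4 + F (r(L, F) = F + 4 = 4 + F)
(r((-21 + 8)/(-4 + 6), 37) - 325)*(-1279) = ((4 + 37) - 325)*(-1279) = (41 - 325)*(-1279) = -284*(-1279) = 363236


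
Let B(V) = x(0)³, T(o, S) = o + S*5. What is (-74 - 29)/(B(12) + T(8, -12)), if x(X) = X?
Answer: 103/52 ≈ 1.9808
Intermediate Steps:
T(o, S) = o + 5*S
B(V) = 0 (B(V) = 0³ = 0)
(-74 - 29)/(B(12) + T(8, -12)) = (-74 - 29)/(0 + (8 + 5*(-12))) = -103/(0 + (8 - 60)) = -103/(0 - 52) = -103/(-52) = -103*(-1/52) = 103/52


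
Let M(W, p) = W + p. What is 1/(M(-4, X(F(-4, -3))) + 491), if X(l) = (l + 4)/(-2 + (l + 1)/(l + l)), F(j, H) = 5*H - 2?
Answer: 2/991 ≈ 0.0020182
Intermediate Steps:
F(j, H) = -2 + 5*H
X(l) = (4 + l)/(-2 + (1 + l)/(2*l)) (X(l) = (4 + l)/(-2 + (1 + l)/((2*l))) = (4 + l)/(-2 + (1 + l)*(1/(2*l))) = (4 + l)/(-2 + (1 + l)/(2*l)))
1/(M(-4, X(F(-4, -3))) + 491) = 1/((-4 - 2*(-2 + 5*(-3))*(4 + (-2 + 5*(-3)))/(-1 + 3*(-2 + 5*(-3)))) + 491) = 1/((-4 - 2*(-2 - 15)*(4 + (-2 - 15))/(-1 + 3*(-2 - 15))) + 491) = 1/((-4 - 2*(-17)*(4 - 17)/(-1 + 3*(-17))) + 491) = 1/((-4 - 2*(-17)*(-13)/(-1 - 51)) + 491) = 1/((-4 - 2*(-17)*(-13)/(-52)) + 491) = 1/((-4 - 2*(-17)*(-1/52)*(-13)) + 491) = 1/((-4 + 17/2) + 491) = 1/(9/2 + 491) = 1/(991/2) = 2/991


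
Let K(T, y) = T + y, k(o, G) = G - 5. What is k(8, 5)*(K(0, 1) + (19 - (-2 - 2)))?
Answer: 0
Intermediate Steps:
k(o, G) = -5 + G
k(8, 5)*(K(0, 1) + (19 - (-2 - 2))) = (-5 + 5)*((0 + 1) + (19 - (-2 - 2))) = 0*(1 + (19 - (-4))) = 0*(1 + (19 - 1*(-4))) = 0*(1 + (19 + 4)) = 0*(1 + 23) = 0*24 = 0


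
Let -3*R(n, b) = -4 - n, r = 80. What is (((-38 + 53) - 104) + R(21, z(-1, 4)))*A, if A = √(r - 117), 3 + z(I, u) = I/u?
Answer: -242*I*√37/3 ≈ -490.68*I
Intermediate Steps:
z(I, u) = -3 + I/u
R(n, b) = 4/3 + n/3 (R(n, b) = -(-4 - n)/3 = 4/3 + n/3)
A = I*√37 (A = √(80 - 117) = √(-37) = I*√37 ≈ 6.0828*I)
(((-38 + 53) - 104) + R(21, z(-1, 4)))*A = (((-38 + 53) - 104) + (4/3 + (⅓)*21))*(I*√37) = ((15 - 104) + (4/3 + 7))*(I*√37) = (-89 + 25/3)*(I*√37) = -242*I*√37/3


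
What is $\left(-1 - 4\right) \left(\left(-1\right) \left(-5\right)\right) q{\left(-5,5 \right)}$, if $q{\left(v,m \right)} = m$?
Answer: $-125$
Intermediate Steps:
$\left(-1 - 4\right) \left(\left(-1\right) \left(-5\right)\right) q{\left(-5,5 \right)} = \left(-1 - 4\right) \left(\left(-1\right) \left(-5\right)\right) 5 = \left(-5\right) 5 \cdot 5 = \left(-25\right) 5 = -125$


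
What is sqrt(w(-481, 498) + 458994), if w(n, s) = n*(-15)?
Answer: 3*sqrt(51801) ≈ 682.79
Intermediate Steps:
w(n, s) = -15*n
sqrt(w(-481, 498) + 458994) = sqrt(-15*(-481) + 458994) = sqrt(7215 + 458994) = sqrt(466209) = 3*sqrt(51801)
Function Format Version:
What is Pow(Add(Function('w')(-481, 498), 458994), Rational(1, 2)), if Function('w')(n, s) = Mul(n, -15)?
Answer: Mul(3, Pow(51801, Rational(1, 2))) ≈ 682.79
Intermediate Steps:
Function('w')(n, s) = Mul(-15, n)
Pow(Add(Function('w')(-481, 498), 458994), Rational(1, 2)) = Pow(Add(Mul(-15, -481), 458994), Rational(1, 2)) = Pow(Add(7215, 458994), Rational(1, 2)) = Pow(466209, Rational(1, 2)) = Mul(3, Pow(51801, Rational(1, 2)))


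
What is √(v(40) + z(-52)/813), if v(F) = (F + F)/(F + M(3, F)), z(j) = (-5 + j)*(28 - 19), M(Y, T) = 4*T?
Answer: I*√424115/1355 ≈ 0.48062*I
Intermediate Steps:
z(j) = -45 + 9*j (z(j) = (-5 + j)*9 = -45 + 9*j)
v(F) = ⅖ (v(F) = (F + F)/(F + 4*F) = (2*F)/((5*F)) = (2*F)*(1/(5*F)) = ⅖)
√(v(40) + z(-52)/813) = √(⅖ + (-45 + 9*(-52))/813) = √(⅖ + (-45 - 468)*(1/813)) = √(⅖ - 513*1/813) = √(⅖ - 171/271) = √(-313/1355) = I*√424115/1355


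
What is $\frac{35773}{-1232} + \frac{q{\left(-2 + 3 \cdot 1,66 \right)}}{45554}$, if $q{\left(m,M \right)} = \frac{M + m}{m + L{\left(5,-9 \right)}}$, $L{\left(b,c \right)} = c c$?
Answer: $- \frac{33406845825}{1150511824} \approx -29.036$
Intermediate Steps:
$L{\left(b,c \right)} = c^{2}$
$q{\left(m,M \right)} = \frac{M + m}{81 + m}$ ($q{\left(m,M \right)} = \frac{M + m}{m + \left(-9\right)^{2}} = \frac{M + m}{m + 81} = \frac{M + m}{81 + m}$)
$\frac{35773}{-1232} + \frac{q{\left(-2 + 3 \cdot 1,66 \right)}}{45554} = \frac{35773}{-1232} + \frac{\frac{1}{81 + \left(-2 + 3 \cdot 1\right)} \left(66 + \left(-2 + 3 \cdot 1\right)\right)}{45554} = 35773 \left(- \frac{1}{1232}\right) + \frac{66 + \left(-2 + 3\right)}{81 + \left(-2 + 3\right)} \frac{1}{45554} = - \frac{35773}{1232} + \frac{66 + 1}{81 + 1} \cdot \frac{1}{45554} = - \frac{35773}{1232} + \frac{1}{82} \cdot 67 \cdot \frac{1}{45554} = - \frac{35773}{1232} + \frac{67}{82} \cdot \frac{1}{45554} = - \frac{35773}{1232} + \frac{67}{3735428} = - \frac{33406845825}{1150511824}$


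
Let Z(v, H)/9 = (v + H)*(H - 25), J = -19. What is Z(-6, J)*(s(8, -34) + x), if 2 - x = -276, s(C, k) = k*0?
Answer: 2752200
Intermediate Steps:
s(C, k) = 0
x = 278 (x = 2 - 1*(-276) = 2 + 276 = 278)
Z(v, H) = 9*(-25 + H)*(H + v) (Z(v, H) = 9*((v + H)*(H - 25)) = 9*((H + v)*(-25 + H)) = 9*((-25 + H)*(H + v)) = 9*(-25 + H)*(H + v))
Z(-6, J)*(s(8, -34) + x) = (-225*(-19) - 225*(-6) + 9*(-19)**2 + 9*(-19)*(-6))*(0 + 278) = (4275 + 1350 + 9*361 + 1026)*278 = (4275 + 1350 + 3249 + 1026)*278 = 9900*278 = 2752200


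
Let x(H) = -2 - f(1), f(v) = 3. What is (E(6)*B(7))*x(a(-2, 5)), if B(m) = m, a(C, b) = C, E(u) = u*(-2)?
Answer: 420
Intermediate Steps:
E(u) = -2*u
x(H) = -5 (x(H) = -2 - 1*3 = -2 - 3 = -5)
(E(6)*B(7))*x(a(-2, 5)) = (-2*6*7)*(-5) = -12*7*(-5) = -84*(-5) = 420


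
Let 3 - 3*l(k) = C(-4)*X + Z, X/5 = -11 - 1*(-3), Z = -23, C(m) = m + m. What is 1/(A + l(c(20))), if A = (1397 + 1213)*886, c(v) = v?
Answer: 1/2312362 ≈ 4.3246e-7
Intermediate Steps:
C(m) = 2*m
A = 2312460 (A = 2610*886 = 2312460)
X = -40 (X = 5*(-11 - 1*(-3)) = 5*(-11 + 3) = 5*(-8) = -40)
l(k) = -98 (l(k) = 1 - ((2*(-4))*(-40) - 23)/3 = 1 - (-8*(-40) - 23)/3 = 1 - (320 - 23)/3 = 1 - 1/3*297 = 1 - 99 = -98)
1/(A + l(c(20))) = 1/(2312460 - 98) = 1/2312362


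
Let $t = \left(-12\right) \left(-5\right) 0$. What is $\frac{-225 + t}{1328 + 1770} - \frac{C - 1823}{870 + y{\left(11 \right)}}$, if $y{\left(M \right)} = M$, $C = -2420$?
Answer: $\frac{12946589}{2729338} \approx 4.7435$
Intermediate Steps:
$t = 0$ ($t = 60 \cdot 0 = 0$)
$\frac{-225 + t}{1328 + 1770} - \frac{C - 1823}{870 + y{\left(11 \right)}} = \frac{-225 + 0}{1328 + 1770} - \frac{-2420 - 1823}{870 + 11} = - \frac{225}{3098} - - \frac{4243}{881} = - \frac{225}{3098} + \frac{4243}{881} = \frac{12946589}{2729338}$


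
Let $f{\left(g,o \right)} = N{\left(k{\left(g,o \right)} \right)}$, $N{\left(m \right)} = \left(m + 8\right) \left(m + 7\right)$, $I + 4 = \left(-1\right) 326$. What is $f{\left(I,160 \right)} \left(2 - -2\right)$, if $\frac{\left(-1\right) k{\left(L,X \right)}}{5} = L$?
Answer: $10989224$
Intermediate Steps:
$I = -330$ ($I = -4 - 326 = -330$)
$k{\left(L,X \right)} = - 5 L$
$N{\left(m \right)} = \left(7 + m\right) \left(8 + m\right)$ ($N{\left(m \right)} = \left(8 + m\right) \left(7 + m\right) = \left(7 + m\right) \left(8 + m\right)$)
$f{\left(g,o \right)} = 56 - 75 g + 25 g^{2}$ ($f{\left(g,o \right)} = 56 + \left(- 5 g\right)^{2} + 15 \left(- 5 g\right) = 56 + 25 g^{2} - 75 g = 56 - 75 g + 25 g^{2}$)
$f{\left(I,160 \right)} \left(2 - -2\right) = \left(56 - -24750 + 25 \left(-330\right)^{2}\right) \left(2 - -2\right) = \left(56 + 24750 + 25 \cdot 108900\right) \left(2 + 2\right) = \left(56 + 24750 + 2722500\right) 4 = 2747306 \cdot 4 = 10989224$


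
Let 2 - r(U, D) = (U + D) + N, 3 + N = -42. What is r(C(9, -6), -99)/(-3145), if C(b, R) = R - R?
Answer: -146/3145 ≈ -0.046423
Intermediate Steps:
N = -45 (N = -3 - 42 = -45)
C(b, R) = 0
r(U, D) = 47 - D - U (r(U, D) = 2 - ((U + D) - 45) = 2 - ((D + U) - 45) = 2 - (-45 + D + U) = 2 + (45 - D - U) = 47 - D - U)
r(C(9, -6), -99)/(-3145) = (47 - 1*(-99) - 1*0)/(-3145) = (47 + 99 + 0)*(-1/3145) = 146*(-1/3145) = -146/3145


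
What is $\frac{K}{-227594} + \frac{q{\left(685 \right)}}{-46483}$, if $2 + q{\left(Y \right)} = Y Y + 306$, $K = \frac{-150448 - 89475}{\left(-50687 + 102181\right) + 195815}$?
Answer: $- \frac{26427919057298025}{2616344208631718} \approx -10.101$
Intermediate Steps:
$K = - \frac{239923}{247309}$ ($K = - \frac{239923}{51494 + 195815} = - \frac{239923}{247309} \approx -0.97013$)
$q{\left(Y \right)} = 304 + Y^{2}$ ($q{\left(Y \right)} = -2 + \left(Y Y + 306\right) = -2 + \left(Y^{2} + 306\right) = -2 + \left(306 + Y^{2}\right) = 304 + Y^{2}$)
$\frac{K}{-227594} + \frac{q{\left(685 \right)}}{-46483} = - \frac{239923}{247309 \left(-227594\right)} + \frac{304 + 685^{2}}{-46483} = \left(- \frac{239923}{247309}\right) \left(- \frac{1}{227594}\right) + \left(304 + 469225\right) \left(- \frac{1}{46483}\right) = \frac{239923}{56286044546} + 469529 \left(- \frac{1}{46483}\right) = \frac{239923}{56286044546} - \frac{469529}{46483} = - \frac{26427919057298025}{2616344208631718}$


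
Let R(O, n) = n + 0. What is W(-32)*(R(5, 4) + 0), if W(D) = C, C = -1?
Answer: -4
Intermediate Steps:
R(O, n) = n
W(D) = -1
W(-32)*(R(5, 4) + 0) = -(4 + 0) = -1*4 = -4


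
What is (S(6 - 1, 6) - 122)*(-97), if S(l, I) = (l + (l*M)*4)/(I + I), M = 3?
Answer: 135703/12 ≈ 11309.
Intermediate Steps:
S(l, I) = 13*l/(2*I) (S(l, I) = (l + (l*3)*4)/(I + I) = (l + (3*l)*4)/((2*I)) = (l + 12*l)*(1/(2*I)) = (13*l)*(1/(2*I)) = 13*l/(2*I))
(S(6 - 1, 6) - 122)*(-97) = ((13/2)*(6 - 1)/6 - 122)*(-97) = ((13/2)*5*(⅙) - 122)*(-97) = (65/12 - 122)*(-97) = -1399/12*(-97) = 135703/12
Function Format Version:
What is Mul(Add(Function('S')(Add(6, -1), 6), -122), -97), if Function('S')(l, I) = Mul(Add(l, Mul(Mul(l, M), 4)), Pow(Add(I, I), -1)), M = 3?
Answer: Rational(135703, 12) ≈ 11309.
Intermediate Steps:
Function('S')(l, I) = Mul(Rational(13, 2), l, Pow(I, -1)) (Function('S')(l, I) = Mul(Add(l, Mul(Mul(l, 3), 4)), Pow(Add(I, I), -1)) = Mul(Add(l, Mul(Mul(3, l), 4)), Pow(Mul(2, I), -1)) = Mul(Add(l, Mul(12, l)), Mul(Rational(1, 2), Pow(I, -1))) = Mul(Mul(13, l), Mul(Rational(1, 2), Pow(I, -1))) = Mul(Rational(13, 2), l, Pow(I, -1)))
Mul(Add(Function('S')(Add(6, -1), 6), -122), -97) = Mul(Add(Mul(Rational(13, 2), Add(6, -1), Pow(6, -1)), -122), -97) = Mul(Add(Mul(Rational(13, 2), 5, Rational(1, 6)), -122), -97) = Mul(Add(Rational(65, 12), -122), -97) = Mul(Rational(-1399, 12), -97) = Rational(135703, 12)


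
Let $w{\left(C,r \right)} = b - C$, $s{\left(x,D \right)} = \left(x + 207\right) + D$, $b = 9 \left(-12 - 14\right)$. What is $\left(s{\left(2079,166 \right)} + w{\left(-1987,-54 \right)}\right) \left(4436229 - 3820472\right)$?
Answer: $2589258185$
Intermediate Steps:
$b = -234$ ($b = 9 \left(-12 - 14\right) = 9 \left(-26\right) = -234$)
$s{\left(x,D \right)} = 207 + D + x$ ($s{\left(x,D \right)} = \left(207 + x\right) + D = 207 + D + x$)
$w{\left(C,r \right)} = -234 - C$
$\left(s{\left(2079,166 \right)} + w{\left(-1987,-54 \right)}\right) \left(4436229 - 3820472\right) = \left(\left(207 + 166 + 2079\right) - -1753\right) \left(4436229 - 3820472\right) = \left(2452 + \left(-234 + 1987\right)\right) 615757 = \left(2452 + 1753\right) 615757 = 4205 \cdot 615757 = 2589258185$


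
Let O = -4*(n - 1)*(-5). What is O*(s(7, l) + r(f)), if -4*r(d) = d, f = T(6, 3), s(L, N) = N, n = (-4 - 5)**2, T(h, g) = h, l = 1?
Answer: -800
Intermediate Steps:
n = 81 (n = (-9)**2 = 81)
f = 6
r(d) = -d/4
O = 1600 (O = -4*(81 - 1)*(-5) = -4*80*(-5) = -320*(-5) = 1600)
O*(s(7, l) + r(f)) = 1600*(1 - 1/4*6) = 1600*(1 - 3/2) = 1600*(-1/2) = -800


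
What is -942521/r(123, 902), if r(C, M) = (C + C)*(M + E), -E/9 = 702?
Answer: 942521/1332336 ≈ 0.70742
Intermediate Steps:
E = -6318 (E = -9*702 = -6318)
r(C, M) = 2*C*(-6318 + M) (r(C, M) = (C + C)*(M - 6318) = (2*C)*(-6318 + M) = 2*C*(-6318 + M))
-942521/r(123, 902) = -942521*1/(246*(-6318 + 902)) = -942521/(2*123*(-5416)) = -942521/(-1332336) = -942521*(-1/1332336) = 942521/1332336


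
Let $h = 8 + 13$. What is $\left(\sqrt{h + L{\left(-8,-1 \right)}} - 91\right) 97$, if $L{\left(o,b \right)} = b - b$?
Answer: $-8827 + 97 \sqrt{21} \approx -8382.5$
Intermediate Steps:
$h = 21$
$L{\left(o,b \right)} = 0$
$\left(\sqrt{h + L{\left(-8,-1 \right)}} - 91\right) 97 = \left(\sqrt{21 + 0} - 91\right) 97 = \left(\sqrt{21} - 91\right) 97 = \left(-91 + \sqrt{21}\right) 97 = -8827 + 97 \sqrt{21}$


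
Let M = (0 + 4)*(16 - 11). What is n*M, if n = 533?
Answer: 10660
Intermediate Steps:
M = 20 (M = 4*5 = 20)
n*M = 533*20 = 10660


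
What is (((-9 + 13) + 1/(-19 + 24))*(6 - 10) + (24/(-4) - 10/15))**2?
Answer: 123904/225 ≈ 550.68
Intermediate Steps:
(((-9 + 13) + 1/(-19 + 24))*(6 - 10) + (24/(-4) - 10/15))**2 = ((4 + 1/5)*(-4) + (24*(-1/4) - 10*1/15))**2 = ((4 + 1/5)*(-4) + (-6 - 2/3))**2 = ((21/5)*(-4) - 20/3)**2 = (-84/5 - 20/3)**2 = (-352/15)**2 = 123904/225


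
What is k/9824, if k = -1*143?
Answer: -143/9824 ≈ -0.014556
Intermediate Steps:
k = -143
k/9824 = -143/9824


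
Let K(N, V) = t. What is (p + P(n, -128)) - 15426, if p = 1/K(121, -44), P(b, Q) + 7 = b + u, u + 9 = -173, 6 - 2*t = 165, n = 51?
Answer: -2474678/159 ≈ -15564.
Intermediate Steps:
t = -159/2 (t = 3 - 1/2*165 = 3 - 165/2 = -159/2 ≈ -79.500)
K(N, V) = -159/2
u = -182 (u = -9 - 173 = -182)
P(b, Q) = -189 + b (P(b, Q) = -7 + (b - 182) = -7 + (-182 + b) = -189 + b)
p = -2/159 (p = 1/(-159/2) = -2/159 ≈ -0.012579)
(p + P(n, -128)) - 15426 = (-2/159 + (-189 + 51)) - 15426 = (-2/159 - 138) - 15426 = -21944/159 - 15426 = -2474678/159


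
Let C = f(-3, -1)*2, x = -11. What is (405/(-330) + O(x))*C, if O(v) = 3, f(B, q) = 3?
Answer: 117/11 ≈ 10.636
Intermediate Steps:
C = 6 (C = 3*2 = 6)
(405/(-330) + O(x))*C = (405/(-330) + 3)*6 = (405*(-1/330) + 3)*6 = (-27/22 + 3)*6 = (39/22)*6 = 117/11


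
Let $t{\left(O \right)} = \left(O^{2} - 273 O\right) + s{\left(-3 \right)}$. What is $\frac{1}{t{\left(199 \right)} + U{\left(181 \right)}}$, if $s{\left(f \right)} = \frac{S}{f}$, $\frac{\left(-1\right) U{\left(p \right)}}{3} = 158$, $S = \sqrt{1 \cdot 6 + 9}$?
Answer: $- \frac{9120}{138623999} + \frac{\sqrt{15}}{693119995} \approx -6.5784 \cdot 10^{-5}$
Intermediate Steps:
$S = \sqrt{15}$ ($S = \sqrt{6 + 9} = \sqrt{15} \approx 3.873$)
$U{\left(p \right)} = -474$ ($U{\left(p \right)} = \left(-3\right) 158 = -474$)
$s{\left(f \right)} = \frac{\sqrt{15}}{f}$
$t{\left(O \right)} = O^{2} - 273 O - \frac{\sqrt{15}}{3}$ ($t{\left(O \right)} = \left(O^{2} - 273 O\right) + \frac{\sqrt{15}}{-3} = \left(O^{2} - 273 O\right) + \sqrt{15} \left(- \frac{1}{3}\right) = \left(O^{2} - 273 O\right) - \frac{\sqrt{15}}{3} = O^{2} - 273 O - \frac{\sqrt{15}}{3}$)
$\frac{1}{t{\left(199 \right)} + U{\left(181 \right)}} = \frac{1}{\left(199^{2} - 54327 - \frac{\sqrt{15}}{3}\right) - 474} = \frac{1}{\left(39601 - 54327 - \frac{\sqrt{15}}{3}\right) - 474} = \frac{1}{\left(-14726 - \frac{\sqrt{15}}{3}\right) - 474} = \frac{1}{-15200 - \frac{\sqrt{15}}{3}}$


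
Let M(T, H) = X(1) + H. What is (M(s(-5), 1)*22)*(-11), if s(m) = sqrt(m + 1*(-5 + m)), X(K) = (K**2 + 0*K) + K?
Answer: -726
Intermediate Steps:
X(K) = K + K**2 (X(K) = (K**2 + 0) + K = K**2 + K = K + K**2)
s(m) = sqrt(-5 + 2*m) (s(m) = sqrt(m + (-5 + m)) = sqrt(-5 + 2*m))
M(T, H) = 2 + H (M(T, H) = 1*(1 + 1) + H = 1*2 + H = 2 + H)
(M(s(-5), 1)*22)*(-11) = ((2 + 1)*22)*(-11) = (3*22)*(-11) = 66*(-11) = -726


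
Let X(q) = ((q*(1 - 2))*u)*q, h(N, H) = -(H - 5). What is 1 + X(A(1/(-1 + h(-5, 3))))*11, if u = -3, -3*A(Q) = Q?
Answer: 14/3 ≈ 4.6667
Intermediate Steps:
h(N, H) = 5 - H (h(N, H) = -(-5 + H) = 5 - H)
A(Q) = -Q/3
X(q) = 3*q² (X(q) = ((q*(1 - 2))*(-3))*q = ((q*(-1))*(-3))*q = (-q*(-3))*q = (3*q)*q = 3*q²)
1 + X(A(1/(-1 + h(-5, 3))))*11 = 1 + (3*(-1/(3*(-1 + (5 - 1*3))))²)*11 = 1 + (3*(-1/(3*(-1 + (5 - 3))))²)*11 = 1 + (3*(-1/(3*(-1 + 2)))²)*11 = 1 + (3*(-⅓/1)²)*11 = 1 + (3*(-⅓*1)²)*11 = 1 + (3*(-⅓)²)*11 = 1 + (3*(⅑))*11 = 1 + (⅓)*11 = 1 + 11/3 = 14/3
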